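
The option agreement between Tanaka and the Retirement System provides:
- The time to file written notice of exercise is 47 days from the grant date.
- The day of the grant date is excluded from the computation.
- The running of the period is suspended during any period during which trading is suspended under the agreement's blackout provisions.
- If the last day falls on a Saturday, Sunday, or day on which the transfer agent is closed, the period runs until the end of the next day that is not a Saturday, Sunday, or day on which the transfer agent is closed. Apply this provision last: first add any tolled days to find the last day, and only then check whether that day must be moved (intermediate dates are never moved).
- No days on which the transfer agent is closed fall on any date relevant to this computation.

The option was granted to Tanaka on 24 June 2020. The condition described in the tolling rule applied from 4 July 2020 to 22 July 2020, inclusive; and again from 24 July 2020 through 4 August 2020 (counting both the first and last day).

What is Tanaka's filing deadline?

September 10, 2020

47 days after 24 June 2020 is August 10, 2020.
From July 4, 2020 through July 22, 2020 inclusive is 19 days; tolling adds 19 days: August 10, 2020 + 19 days = August 29, 2020.
From July 24, 2020 through August 4, 2020 inclusive is 12 days; tolling adds 12 days: August 29, 2020 + 12 days = September 10, 2020.
September 10, 2020 is a Thursday and not a day on which the transfer agent is closed, so no extension applies.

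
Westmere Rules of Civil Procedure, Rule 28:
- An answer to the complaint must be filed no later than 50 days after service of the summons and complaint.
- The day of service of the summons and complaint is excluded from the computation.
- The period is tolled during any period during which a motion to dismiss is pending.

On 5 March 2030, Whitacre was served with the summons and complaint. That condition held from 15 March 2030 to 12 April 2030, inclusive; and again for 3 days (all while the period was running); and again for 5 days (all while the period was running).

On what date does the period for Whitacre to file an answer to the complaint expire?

50 days after 5 March 2030 is April 24, 2030.
From March 15, 2030 through April 12, 2030 inclusive is 29 days; tolling adds 29 days: April 24, 2030 + 29 days = May 23, 2030.
Tolling adds 3 days: May 23, 2030 + 3 days = May 26, 2030.
Tolling adds 5 days: May 26, 2030 + 5 days = May 31, 2030.

May 31, 2030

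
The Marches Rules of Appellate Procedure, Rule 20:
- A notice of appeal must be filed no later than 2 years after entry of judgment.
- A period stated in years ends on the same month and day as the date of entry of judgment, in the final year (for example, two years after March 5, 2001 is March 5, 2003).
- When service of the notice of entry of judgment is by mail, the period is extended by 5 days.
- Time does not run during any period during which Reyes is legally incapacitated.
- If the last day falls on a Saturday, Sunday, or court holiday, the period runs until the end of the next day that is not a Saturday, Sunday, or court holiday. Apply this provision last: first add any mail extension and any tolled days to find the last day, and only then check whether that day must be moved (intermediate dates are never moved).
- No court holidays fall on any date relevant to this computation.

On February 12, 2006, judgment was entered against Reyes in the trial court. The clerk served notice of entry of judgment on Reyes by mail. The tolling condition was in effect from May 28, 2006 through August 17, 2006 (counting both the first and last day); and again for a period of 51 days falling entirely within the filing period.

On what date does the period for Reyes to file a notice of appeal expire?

June 30, 2008

2 years after February 12, 2006 is February 12, 2008.
Service was by mail, adding 5 days: February 12, 2008 + 5 days = February 17, 2008.
From May 28, 2006 through August 17, 2006 inclusive is 82 days; tolling adds 82 days: February 17, 2008 + 82 days = May 9, 2008.
Tolling adds 51 days: May 9, 2008 + 51 days = June 29, 2008.
June 29, 2008 is Sunday. The next qualifying day is June 30, 2008.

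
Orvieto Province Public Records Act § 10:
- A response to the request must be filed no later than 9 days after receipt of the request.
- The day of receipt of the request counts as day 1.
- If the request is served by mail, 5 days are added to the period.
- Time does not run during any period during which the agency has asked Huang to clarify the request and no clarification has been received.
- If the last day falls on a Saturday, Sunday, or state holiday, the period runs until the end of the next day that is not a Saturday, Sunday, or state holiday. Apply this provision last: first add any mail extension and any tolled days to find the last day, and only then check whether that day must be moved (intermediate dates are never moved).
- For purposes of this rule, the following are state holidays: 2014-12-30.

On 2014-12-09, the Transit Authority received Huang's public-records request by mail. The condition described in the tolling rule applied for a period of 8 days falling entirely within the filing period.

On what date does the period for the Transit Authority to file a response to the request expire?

December 31, 2014

Counting 2014-12-09 as day 1, day 9 is December 17, 2014.
Service was by mail, adding 5 days: December 17, 2014 + 5 days = December 22, 2014.
Tolling adds 8 days: December 22, 2014 + 8 days = December 30, 2014.
December 30, 2014 is a listed holiday. The next qualifying day is December 31, 2014.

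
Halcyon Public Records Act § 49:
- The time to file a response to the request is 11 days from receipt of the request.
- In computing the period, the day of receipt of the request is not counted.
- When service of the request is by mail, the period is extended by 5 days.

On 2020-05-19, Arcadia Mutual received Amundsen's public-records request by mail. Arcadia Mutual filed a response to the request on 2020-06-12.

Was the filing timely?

11 days after 2020-05-19 is May 30, 2020.
Service was by mail, adding 5 days: May 30, 2020 + 5 days = June 4, 2020.
The deadline is June 4, 2020; the filing on June 12, 2020 is after that date.

No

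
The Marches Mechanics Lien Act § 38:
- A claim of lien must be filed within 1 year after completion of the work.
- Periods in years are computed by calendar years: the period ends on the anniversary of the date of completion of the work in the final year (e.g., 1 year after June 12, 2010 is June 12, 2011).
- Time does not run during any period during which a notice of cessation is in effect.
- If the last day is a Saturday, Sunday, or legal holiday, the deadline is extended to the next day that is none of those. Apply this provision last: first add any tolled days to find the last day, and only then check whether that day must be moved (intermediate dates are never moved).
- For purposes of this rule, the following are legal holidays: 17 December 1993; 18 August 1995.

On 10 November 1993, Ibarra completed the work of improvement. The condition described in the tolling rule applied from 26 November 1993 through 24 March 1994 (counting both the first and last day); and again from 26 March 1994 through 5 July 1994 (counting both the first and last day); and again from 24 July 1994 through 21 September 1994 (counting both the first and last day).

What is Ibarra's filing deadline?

1 year after 10 November 1993 is November 10, 1994.
From November 26, 1993 through March 24, 1994 inclusive is 119 days; tolling adds 119 days: November 10, 1994 + 119 days = March 9, 1995.
From March 26, 1994 through July 5, 1994 inclusive is 102 days; tolling adds 102 days: March 9, 1995 + 102 days = June 19, 1995.
From July 24, 1994 through September 21, 1994 inclusive is 60 days; tolling adds 60 days: June 19, 1995 + 60 days = August 18, 1995.
August 18, 1995 is a listed holiday; August 19, 1995 is Saturday; August 20, 1995 is Sunday. The next qualifying day is August 21, 1995.

August 21, 1995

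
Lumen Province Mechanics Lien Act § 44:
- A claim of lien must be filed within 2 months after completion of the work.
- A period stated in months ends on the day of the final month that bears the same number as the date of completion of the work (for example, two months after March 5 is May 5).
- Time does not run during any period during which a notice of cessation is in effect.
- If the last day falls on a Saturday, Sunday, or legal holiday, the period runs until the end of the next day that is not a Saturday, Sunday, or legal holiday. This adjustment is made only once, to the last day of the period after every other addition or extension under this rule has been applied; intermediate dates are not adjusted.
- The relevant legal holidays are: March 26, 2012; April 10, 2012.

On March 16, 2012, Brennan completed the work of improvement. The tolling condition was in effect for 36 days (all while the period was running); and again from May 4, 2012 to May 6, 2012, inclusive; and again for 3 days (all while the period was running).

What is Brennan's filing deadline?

2 months after March 16, 2012 is May 16, 2012.
Tolling adds 36 days: May 16, 2012 + 36 days = June 21, 2012.
From May 4, 2012 through May 6, 2012 inclusive is 3 days; tolling adds 3 days: June 21, 2012 + 3 days = June 24, 2012.
Tolling adds 3 days: June 24, 2012 + 3 days = June 27, 2012.
June 27, 2012 is a Wednesday and not a legal holiday, so no extension applies.

June 27, 2012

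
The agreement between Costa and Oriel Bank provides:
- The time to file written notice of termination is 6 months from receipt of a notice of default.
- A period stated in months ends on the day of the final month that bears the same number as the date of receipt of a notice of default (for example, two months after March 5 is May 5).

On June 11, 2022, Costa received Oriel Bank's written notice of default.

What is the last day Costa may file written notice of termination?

6 months after June 11, 2022 is December 11, 2022.

December 11, 2022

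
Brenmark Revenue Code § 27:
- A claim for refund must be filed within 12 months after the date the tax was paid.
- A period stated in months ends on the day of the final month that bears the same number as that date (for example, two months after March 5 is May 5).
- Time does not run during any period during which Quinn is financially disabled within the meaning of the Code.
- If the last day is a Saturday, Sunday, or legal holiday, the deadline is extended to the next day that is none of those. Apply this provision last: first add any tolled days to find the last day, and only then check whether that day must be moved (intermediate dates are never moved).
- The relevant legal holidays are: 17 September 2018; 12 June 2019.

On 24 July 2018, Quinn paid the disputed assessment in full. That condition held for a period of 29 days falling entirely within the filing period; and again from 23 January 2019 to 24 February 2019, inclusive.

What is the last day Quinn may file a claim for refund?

September 24, 2019

12 months after 24 July 2018 is July 24, 2019.
Tolling adds 29 days: July 24, 2019 + 29 days = August 22, 2019.
From January 23, 2019 through February 24, 2019 inclusive is 33 days; tolling adds 33 days: August 22, 2019 + 33 days = September 24, 2019.
September 24, 2019 is a Tuesday and not a legal holiday, so no extension applies.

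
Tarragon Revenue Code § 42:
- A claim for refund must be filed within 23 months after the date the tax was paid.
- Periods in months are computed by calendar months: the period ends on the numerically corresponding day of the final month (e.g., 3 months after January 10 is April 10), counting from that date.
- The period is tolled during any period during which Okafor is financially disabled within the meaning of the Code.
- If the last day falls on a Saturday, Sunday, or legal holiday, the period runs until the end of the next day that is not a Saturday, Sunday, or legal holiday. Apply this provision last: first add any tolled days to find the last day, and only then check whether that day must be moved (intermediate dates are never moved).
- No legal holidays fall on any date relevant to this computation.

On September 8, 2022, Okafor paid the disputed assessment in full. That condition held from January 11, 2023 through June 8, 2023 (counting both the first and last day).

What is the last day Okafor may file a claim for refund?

January 6, 2025

23 months after September 8, 2022 is August 8, 2024.
From January 11, 2023 through June 8, 2023 inclusive is 149 days; tolling adds 149 days: August 8, 2024 + 149 days = January 4, 2025.
January 4, 2025 is Saturday; January 5, 2025 is Sunday. The next qualifying day is January 6, 2025.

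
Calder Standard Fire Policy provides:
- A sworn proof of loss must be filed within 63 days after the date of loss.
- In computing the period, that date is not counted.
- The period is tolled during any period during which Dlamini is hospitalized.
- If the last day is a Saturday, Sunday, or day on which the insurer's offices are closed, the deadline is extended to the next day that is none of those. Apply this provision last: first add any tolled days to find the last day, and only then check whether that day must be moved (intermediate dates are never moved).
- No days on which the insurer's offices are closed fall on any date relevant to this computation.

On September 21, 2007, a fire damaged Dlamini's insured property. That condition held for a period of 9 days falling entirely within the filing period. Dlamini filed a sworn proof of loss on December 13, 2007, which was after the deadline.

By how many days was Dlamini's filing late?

63 days after September 21, 2007 is November 23, 2007.
Tolling adds 9 days: November 23, 2007 + 9 days = December 2, 2007.
December 2, 2007 is Sunday. The next qualifying day is December 3, 2007.
The deadline is December 3, 2007; from December 3, 2007 to December 13, 2007 is 10 days.

10 days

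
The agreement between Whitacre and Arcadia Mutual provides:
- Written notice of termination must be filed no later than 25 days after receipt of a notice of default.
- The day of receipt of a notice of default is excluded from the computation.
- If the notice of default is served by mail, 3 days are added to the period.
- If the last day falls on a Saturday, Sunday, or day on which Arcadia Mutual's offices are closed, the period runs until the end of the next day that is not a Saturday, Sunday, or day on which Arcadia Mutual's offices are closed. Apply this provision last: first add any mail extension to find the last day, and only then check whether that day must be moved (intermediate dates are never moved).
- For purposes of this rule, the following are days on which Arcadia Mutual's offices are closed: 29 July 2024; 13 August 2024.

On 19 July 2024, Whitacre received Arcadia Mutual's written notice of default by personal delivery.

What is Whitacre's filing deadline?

25 days after 19 July 2024 is August 13, 2024.
Service was not by mail, so no mail extension applies.
August 13, 2024 is a listed holiday. The next qualifying day is August 14, 2024.

August 14, 2024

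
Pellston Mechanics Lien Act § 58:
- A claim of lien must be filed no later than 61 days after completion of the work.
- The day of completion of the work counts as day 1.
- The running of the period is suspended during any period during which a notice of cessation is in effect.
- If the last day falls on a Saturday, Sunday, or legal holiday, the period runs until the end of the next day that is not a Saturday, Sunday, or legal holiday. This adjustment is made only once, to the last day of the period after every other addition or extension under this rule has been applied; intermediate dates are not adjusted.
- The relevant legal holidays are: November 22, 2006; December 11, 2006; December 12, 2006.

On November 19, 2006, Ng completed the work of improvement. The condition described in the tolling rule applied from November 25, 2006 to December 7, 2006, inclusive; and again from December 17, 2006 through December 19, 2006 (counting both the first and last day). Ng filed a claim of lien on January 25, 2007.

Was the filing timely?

Yes

Counting November 19, 2006 as day 1, day 61 is January 18, 2007.
From November 25, 2006 through December 7, 2006 inclusive is 13 days; tolling adds 13 days: January 18, 2007 + 13 days = January 31, 2007.
From December 17, 2006 through December 19, 2006 inclusive is 3 days; tolling adds 3 days: January 31, 2007 + 3 days = February 3, 2007.
February 3, 2007 is Saturday; February 4, 2007 is Sunday. The next qualifying day is February 5, 2007.
The deadline is February 5, 2007; the filing on January 25, 2007 is on or before that date.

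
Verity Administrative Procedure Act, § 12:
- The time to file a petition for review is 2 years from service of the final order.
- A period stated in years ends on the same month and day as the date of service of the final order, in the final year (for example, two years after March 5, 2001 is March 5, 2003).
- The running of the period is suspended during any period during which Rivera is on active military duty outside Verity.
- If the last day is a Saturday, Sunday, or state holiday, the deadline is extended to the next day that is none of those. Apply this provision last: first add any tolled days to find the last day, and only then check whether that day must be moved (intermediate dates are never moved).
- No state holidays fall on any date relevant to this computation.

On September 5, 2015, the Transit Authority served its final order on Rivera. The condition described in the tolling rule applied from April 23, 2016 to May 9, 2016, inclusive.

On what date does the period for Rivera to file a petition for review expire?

September 22, 2017

2 years after September 5, 2015 is September 5, 2017.
From April 23, 2016 through May 9, 2016 inclusive is 17 days; tolling adds 17 days: September 5, 2017 + 17 days = September 22, 2017.
September 22, 2017 is a Friday and not a state holiday, so no extension applies.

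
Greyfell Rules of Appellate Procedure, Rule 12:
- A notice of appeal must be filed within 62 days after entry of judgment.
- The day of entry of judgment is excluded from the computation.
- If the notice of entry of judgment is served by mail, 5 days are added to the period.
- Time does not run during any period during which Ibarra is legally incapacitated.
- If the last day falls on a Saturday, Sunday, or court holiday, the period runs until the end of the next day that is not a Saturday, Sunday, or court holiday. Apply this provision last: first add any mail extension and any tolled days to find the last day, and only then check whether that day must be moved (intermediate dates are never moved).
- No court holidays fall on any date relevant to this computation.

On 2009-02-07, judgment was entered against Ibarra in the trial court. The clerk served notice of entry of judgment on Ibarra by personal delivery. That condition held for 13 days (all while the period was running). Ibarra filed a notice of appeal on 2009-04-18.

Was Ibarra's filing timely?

62 days after 2009-02-07 is April 10, 2009.
Service was not by mail, so no mail extension applies.
Tolling adds 13 days: April 10, 2009 + 13 days = April 23, 2009.
April 23, 2009 is a Thursday and not a court holiday, so no extension applies.
The deadline is April 23, 2009; the filing on April 18, 2009 is on or before that date.

Yes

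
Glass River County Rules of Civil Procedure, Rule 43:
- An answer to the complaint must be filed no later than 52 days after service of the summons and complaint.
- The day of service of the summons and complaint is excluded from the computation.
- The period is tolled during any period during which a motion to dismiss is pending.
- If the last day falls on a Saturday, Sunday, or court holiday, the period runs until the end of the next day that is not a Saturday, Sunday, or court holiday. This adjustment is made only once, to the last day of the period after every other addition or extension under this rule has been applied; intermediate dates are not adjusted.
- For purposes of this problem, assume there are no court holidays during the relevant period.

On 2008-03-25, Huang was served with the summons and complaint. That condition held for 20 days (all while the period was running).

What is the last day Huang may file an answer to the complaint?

52 days after 2008-03-25 is May 16, 2008.
Tolling adds 20 days: May 16, 2008 + 20 days = June 5, 2008.
June 5, 2008 is a Thursday and not a court holiday, so no extension applies.

June 5, 2008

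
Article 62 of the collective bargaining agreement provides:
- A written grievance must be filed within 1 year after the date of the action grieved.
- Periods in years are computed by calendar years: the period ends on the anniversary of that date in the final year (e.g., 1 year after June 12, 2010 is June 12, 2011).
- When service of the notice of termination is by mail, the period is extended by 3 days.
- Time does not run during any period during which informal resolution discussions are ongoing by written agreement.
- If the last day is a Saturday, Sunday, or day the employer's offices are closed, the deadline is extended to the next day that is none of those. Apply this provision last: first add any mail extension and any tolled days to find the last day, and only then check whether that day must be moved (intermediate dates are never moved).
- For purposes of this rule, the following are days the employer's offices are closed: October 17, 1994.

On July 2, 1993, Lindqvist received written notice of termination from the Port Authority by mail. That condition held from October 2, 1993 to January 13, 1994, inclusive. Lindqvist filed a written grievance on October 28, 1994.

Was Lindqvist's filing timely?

No

1 year after July 2, 1993 is July 2, 1994.
Service was by mail, adding 3 days: July 2, 1994 + 3 days = July 5, 1994.
From October 2, 1993 through January 13, 1994 inclusive is 104 days; tolling adds 104 days: July 5, 1994 + 104 days = October 17, 1994.
October 17, 1994 is a listed holiday. The next qualifying day is October 18, 1994.
The deadline is October 18, 1994; the filing on October 28, 1994 is after that date.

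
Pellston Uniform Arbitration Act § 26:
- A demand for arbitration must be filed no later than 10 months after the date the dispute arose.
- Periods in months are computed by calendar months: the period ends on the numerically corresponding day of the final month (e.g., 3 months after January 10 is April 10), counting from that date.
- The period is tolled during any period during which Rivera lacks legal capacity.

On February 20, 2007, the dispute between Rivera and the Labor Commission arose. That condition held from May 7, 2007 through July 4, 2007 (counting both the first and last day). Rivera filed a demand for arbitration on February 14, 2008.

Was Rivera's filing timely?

Yes

10 months after February 20, 2007 is December 20, 2007.
From May 7, 2007 through July 4, 2007 inclusive is 59 days; tolling adds 59 days: December 20, 2007 + 59 days = February 17, 2008.
The deadline is February 17, 2008; the filing on February 14, 2008 is on or before that date.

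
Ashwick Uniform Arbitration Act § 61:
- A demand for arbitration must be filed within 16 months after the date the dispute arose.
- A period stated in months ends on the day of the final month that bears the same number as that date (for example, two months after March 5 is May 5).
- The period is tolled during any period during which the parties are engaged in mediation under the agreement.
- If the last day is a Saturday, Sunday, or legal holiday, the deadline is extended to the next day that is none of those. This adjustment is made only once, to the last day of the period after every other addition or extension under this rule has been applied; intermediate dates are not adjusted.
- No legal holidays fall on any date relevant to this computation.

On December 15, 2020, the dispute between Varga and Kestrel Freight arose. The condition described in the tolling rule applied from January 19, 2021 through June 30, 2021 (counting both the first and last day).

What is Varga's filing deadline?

16 months after December 15, 2020 is April 15, 2022.
From January 19, 2021 through June 30, 2021 inclusive is 163 days; tolling adds 163 days: April 15, 2022 + 163 days = September 25, 2022.
September 25, 2022 is Sunday. The next qualifying day is September 26, 2022.

September 26, 2022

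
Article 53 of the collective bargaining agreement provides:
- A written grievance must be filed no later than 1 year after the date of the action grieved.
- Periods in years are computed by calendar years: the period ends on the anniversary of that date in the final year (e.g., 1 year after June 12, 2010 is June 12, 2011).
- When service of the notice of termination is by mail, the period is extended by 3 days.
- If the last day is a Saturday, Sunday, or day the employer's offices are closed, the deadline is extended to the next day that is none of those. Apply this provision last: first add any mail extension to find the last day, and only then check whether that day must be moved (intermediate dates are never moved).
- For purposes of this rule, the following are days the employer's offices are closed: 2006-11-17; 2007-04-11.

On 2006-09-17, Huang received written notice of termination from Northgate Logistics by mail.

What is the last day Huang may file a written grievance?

September 20, 2007

1 year after 2006-09-17 is September 17, 2007.
Service was by mail, adding 3 days: September 17, 2007 + 3 days = September 20, 2007.
September 20, 2007 is a Thursday and not a day the employer's offices are closed, so no extension applies.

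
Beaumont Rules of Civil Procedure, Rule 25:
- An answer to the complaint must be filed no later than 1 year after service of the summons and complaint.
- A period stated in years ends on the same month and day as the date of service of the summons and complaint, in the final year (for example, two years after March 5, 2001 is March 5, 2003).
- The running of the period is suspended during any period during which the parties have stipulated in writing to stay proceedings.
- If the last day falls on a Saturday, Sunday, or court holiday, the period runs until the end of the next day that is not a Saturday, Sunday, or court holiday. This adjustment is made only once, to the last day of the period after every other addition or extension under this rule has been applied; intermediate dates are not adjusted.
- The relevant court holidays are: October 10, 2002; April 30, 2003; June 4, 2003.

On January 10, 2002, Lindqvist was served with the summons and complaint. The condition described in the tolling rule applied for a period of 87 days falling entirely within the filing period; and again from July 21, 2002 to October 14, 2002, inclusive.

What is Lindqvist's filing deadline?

July 2, 2003

1 year after January 10, 2002 is January 10, 2003.
Tolling adds 87 days: January 10, 2003 + 87 days = April 7, 2003.
From July 21, 2002 through October 14, 2002 inclusive is 86 days; tolling adds 86 days: April 7, 2003 + 86 days = July 2, 2003.
July 2, 2003 is a Wednesday and not a court holiday, so no extension applies.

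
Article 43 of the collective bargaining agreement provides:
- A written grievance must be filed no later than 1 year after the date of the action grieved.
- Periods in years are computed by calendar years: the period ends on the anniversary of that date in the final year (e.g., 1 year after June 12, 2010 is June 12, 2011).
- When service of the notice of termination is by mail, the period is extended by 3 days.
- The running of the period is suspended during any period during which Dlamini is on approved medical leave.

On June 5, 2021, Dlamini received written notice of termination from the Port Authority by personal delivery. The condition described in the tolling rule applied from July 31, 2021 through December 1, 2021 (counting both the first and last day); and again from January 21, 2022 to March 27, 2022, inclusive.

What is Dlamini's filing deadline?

December 12, 2022

1 year after June 5, 2021 is June 5, 2022.
Service was not by mail, so no mail extension applies.
From July 31, 2021 through December 1, 2021 inclusive is 124 days; tolling adds 124 days: June 5, 2022 + 124 days = October 7, 2022.
From January 21, 2022 through March 27, 2022 inclusive is 66 days; tolling adds 66 days: October 7, 2022 + 66 days = December 12, 2022.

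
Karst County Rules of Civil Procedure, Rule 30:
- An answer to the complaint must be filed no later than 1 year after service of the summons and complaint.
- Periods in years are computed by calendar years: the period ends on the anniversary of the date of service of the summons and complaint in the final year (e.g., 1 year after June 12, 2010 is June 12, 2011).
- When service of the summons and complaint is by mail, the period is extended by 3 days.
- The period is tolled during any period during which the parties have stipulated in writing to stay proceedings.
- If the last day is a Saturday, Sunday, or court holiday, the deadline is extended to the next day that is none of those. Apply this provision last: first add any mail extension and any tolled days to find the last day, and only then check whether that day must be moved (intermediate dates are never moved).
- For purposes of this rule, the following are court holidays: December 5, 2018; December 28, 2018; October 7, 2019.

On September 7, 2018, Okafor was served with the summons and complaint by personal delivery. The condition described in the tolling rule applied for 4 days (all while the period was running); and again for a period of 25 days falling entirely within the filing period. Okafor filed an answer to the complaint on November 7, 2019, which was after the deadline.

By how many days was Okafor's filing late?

1 year after September 7, 2018 is September 7, 2019.
Service was not by mail, so no mail extension applies.
Tolling adds 4 days: September 7, 2019 + 4 days = September 11, 2019.
Tolling adds 25 days: September 11, 2019 + 25 days = October 6, 2019.
October 6, 2019 is Sunday; October 7, 2019 is a listed holiday. The next qualifying day is October 8, 2019.
The deadline is October 8, 2019; from October 8, 2019 to November 7, 2019 is 30 days.

30 days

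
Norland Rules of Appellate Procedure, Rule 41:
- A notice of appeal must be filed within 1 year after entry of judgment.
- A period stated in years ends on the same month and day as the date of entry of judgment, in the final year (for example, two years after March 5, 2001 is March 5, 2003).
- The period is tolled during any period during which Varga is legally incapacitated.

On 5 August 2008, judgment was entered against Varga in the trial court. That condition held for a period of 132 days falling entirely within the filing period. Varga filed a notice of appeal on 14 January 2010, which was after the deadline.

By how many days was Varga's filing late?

30 days

1 year after 5 August 2008 is August 5, 2009.
Tolling adds 132 days: August 5, 2009 + 132 days = December 15, 2009.
The deadline is December 15, 2009; from December 15, 2009 to January 14, 2010 is 30 days.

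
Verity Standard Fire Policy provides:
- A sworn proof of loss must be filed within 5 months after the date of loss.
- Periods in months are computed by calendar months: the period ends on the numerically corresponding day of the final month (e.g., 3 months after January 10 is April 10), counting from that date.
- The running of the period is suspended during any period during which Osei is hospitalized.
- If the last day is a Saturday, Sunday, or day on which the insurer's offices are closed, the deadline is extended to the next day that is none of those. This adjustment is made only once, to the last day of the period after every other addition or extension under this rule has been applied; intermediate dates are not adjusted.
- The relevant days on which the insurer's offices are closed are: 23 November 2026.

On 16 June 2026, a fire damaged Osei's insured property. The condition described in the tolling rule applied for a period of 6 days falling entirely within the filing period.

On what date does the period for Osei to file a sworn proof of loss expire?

November 24, 2026

5 months after 16 June 2026 is November 16, 2026.
Tolling adds 6 days: November 16, 2026 + 6 days = November 22, 2026.
November 22, 2026 is Sunday; November 23, 2026 is a listed holiday. The next qualifying day is November 24, 2026.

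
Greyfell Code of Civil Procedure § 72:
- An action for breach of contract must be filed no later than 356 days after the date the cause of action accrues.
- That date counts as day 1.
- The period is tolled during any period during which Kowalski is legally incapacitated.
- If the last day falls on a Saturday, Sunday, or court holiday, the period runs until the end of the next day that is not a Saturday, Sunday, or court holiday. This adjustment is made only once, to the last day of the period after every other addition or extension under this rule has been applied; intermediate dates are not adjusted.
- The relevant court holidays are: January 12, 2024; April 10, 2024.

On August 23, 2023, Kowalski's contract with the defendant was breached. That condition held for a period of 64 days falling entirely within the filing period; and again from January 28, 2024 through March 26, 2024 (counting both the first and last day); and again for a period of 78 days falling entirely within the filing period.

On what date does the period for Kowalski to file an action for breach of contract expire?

March 3, 2025

Counting August 23, 2023 as day 1, day 356 is August 12, 2024.
Tolling adds 64 days: August 12, 2024 + 64 days = October 15, 2024.
From January 28, 2024 through March 26, 2024 inclusive is 59 days; tolling adds 59 days: October 15, 2024 + 59 days = December 13, 2024.
Tolling adds 78 days: December 13, 2024 + 78 days = March 1, 2025.
March 1, 2025 is Saturday; March 2, 2025 is Sunday. The next qualifying day is March 3, 2025.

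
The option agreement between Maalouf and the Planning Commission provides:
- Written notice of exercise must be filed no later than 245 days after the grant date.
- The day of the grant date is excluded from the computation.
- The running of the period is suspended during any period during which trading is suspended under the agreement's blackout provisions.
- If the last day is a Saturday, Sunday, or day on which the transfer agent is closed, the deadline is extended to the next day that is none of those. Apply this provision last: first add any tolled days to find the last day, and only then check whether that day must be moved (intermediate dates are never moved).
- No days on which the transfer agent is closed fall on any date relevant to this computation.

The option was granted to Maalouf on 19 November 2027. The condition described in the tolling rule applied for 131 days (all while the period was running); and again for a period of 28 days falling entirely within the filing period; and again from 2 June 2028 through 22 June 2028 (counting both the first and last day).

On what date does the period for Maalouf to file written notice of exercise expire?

245 days after 19 November 2027 is July 21, 2028.
Tolling adds 131 days: July 21, 2028 + 131 days = November 29, 2028.
Tolling adds 28 days: November 29, 2028 + 28 days = December 27, 2028.
From June 2, 2028 through June 22, 2028 inclusive is 21 days; tolling adds 21 days: December 27, 2028 + 21 days = January 17, 2029.
January 17, 2029 is a Wednesday and not a day on which the transfer agent is closed, so no extension applies.

January 17, 2029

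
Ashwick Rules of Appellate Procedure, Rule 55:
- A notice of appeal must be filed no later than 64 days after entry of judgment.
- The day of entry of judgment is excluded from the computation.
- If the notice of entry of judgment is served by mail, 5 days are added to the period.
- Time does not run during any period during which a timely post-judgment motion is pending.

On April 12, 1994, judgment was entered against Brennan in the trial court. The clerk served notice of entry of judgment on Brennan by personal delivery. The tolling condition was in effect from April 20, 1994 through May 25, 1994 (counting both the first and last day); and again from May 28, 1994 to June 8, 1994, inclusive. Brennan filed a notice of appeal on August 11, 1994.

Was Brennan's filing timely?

64 days after April 12, 1994 is June 15, 1994.
Service was not by mail, so no mail extension applies.
From April 20, 1994 through May 25, 1994 inclusive is 36 days; tolling adds 36 days: June 15, 1994 + 36 days = July 21, 1994.
From May 28, 1994 through June 8, 1994 inclusive is 12 days; tolling adds 12 days: July 21, 1994 + 12 days = August 2, 1994.
The deadline is August 2, 1994; the filing on August 11, 1994 is after that date.

No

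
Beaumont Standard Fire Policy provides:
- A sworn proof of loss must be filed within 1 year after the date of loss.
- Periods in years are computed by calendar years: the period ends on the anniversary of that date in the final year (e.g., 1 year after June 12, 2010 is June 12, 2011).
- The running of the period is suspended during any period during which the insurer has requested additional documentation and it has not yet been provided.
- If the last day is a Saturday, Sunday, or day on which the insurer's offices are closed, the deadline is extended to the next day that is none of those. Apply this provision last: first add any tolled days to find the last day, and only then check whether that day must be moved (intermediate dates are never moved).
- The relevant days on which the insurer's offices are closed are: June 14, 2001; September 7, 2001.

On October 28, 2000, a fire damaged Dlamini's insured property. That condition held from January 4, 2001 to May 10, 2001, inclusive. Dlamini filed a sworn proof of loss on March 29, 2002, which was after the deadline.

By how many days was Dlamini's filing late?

1 year after October 28, 2000 is October 28, 2001.
From January 4, 2001 through May 10, 2001 inclusive is 127 days; tolling adds 127 days: October 28, 2001 + 127 days = March 4, 2002.
March 4, 2002 is a Monday and not a day on which the insurer's offices are closed, so no extension applies.
The deadline is March 4, 2002; from March 4, 2002 to March 29, 2002 is 25 days.

25 days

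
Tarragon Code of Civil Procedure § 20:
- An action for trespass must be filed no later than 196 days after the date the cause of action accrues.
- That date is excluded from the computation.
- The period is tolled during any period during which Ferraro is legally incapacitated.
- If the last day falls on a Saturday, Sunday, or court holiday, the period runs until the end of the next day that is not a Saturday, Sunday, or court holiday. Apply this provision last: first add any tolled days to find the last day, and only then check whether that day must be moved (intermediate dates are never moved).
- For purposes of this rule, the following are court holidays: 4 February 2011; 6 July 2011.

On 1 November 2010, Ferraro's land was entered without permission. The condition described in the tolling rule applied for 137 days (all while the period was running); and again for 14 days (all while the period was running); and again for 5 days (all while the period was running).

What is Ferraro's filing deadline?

196 days after 1 November 2010 is May 16, 2011.
Tolling adds 137 days: May 16, 2011 + 137 days = September 30, 2011.
Tolling adds 14 days: September 30, 2011 + 14 days = October 14, 2011.
Tolling adds 5 days: October 14, 2011 + 5 days = October 19, 2011.
October 19, 2011 is a Wednesday and not a court holiday, so no extension applies.

October 19, 2011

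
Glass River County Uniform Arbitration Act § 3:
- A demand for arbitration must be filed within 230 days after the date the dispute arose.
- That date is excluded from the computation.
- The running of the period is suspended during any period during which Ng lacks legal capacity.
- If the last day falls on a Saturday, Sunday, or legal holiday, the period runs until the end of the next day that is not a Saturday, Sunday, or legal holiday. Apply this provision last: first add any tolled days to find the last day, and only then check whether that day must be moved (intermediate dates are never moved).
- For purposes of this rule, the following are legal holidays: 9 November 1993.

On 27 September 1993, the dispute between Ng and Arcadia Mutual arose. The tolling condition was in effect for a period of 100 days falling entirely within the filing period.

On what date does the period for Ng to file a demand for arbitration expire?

230 days after 27 September 1993 is May 15, 1994.
Tolling adds 100 days: May 15, 1994 + 100 days = August 23, 1994.
August 23, 1994 is a Tuesday and not a legal holiday, so no extension applies.

August 23, 1994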